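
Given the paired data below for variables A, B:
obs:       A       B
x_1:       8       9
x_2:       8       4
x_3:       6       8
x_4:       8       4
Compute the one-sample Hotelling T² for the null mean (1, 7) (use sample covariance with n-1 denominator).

Step 1 — sample mean vector:
  mean(A) = (8 + 8 + 6 + 8) / 4 = 30/4 = 7.5
  mean(B) = (9 + 4 + 8 + 4) / 4 = 25/4 = 6.25
  x̄ = (7.5, 6.25),  deviation x̄ - mu_0 = (7.5, 6.25) - (1, 7) = (6.5, -0.75).

Step 2 — sample covariance matrix, S[i,j] = (1/(n-1)) · Σ_k (x_{k,i} - mean_i) · (x_{k,j} - mean_j), divisor n-1 = 3:
  S[A,A] = ((0.5)·(0.5) + (0.5)·(0.5) + (-1.5)·(-1.5) + (0.5)·(0.5)) / 3 = 3/3 = 1
  S[A,B] = ((0.5)·(2.75) + (0.5)·(-2.25) + (-1.5)·(1.75) + (0.5)·(-2.25)) / 3 = -3.5/3 = -1.1667
  S[B,B] = ((2.75)·(2.75) + (-2.25)·(-2.25) + (1.75)·(1.75) + (-2.25)·(-2.25)) / 3 = 20.75/3 = 6.9167
  S = [[1, -1.1667],
 [-1.1667, 6.9167]].

Step 3 — invert S. det(S) = 1·6.9167 - (-1.1667)² = 5.5556.
  S^{-1} = (1/det) · [[d, -b], [-b, a]] = [[1.245, 0.21],
 [0.21, 0.18]].

Step 4 — quadratic form (x̄ - mu_0)^T · S^{-1} · (x̄ - mu_0):
  S^{-1} · (x̄ - mu_0) = (7.935, 1.23),
  (x̄ - mu_0)^T · [...] = (6.5)·(7.935) + (-0.75)·(1.23) = 50.655.

Step 5 — scale by n: T² = 4 · 50.655 = 202.62.

T² ≈ 202.62


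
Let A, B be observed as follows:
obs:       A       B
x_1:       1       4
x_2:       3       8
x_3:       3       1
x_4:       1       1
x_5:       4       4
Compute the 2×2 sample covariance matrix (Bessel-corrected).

Step 1 — column means:
  mean(A) = (1 + 3 + 3 + 1 + 4) / 5 = 12/5 = 2.4
  mean(B) = (4 + 8 + 1 + 1 + 4) / 5 = 18/5 = 3.6

Step 2 — sample covariance S[i,j] = (1/(n-1)) · Σ_k (x_{k,i} - mean_i) · (x_{k,j} - mean_j), with n-1 = 4.
  S[A,A] = ((-1.4)·(-1.4) + (0.6)·(0.6) + (0.6)·(0.6) + (-1.4)·(-1.4) + (1.6)·(1.6)) / 4 = 7.2/4 = 1.8
  S[A,B] = ((-1.4)·(0.4) + (0.6)·(4.4) + (0.6)·(-2.6) + (-1.4)·(-2.6) + (1.6)·(0.4)) / 4 = 4.8/4 = 1.2
  S[B,B] = ((0.4)·(0.4) + (4.4)·(4.4) + (-2.6)·(-2.6) + (-2.6)·(-2.6) + (0.4)·(0.4)) / 4 = 33.2/4 = 8.3

S is symmetric (S[j,i] = S[i,j]). Assembling:

S = [[1.8, 1.2],
 [1.2, 8.3]]


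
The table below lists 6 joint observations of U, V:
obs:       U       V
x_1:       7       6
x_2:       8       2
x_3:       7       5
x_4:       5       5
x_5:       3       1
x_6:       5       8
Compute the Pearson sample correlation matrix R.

Step 1 — column means:
  mean(U) = (7 + 8 + 7 + 5 + 3 + 5) / 6 = 35/6 = 5.8333
  mean(V) = (6 + 2 + 5 + 5 + 1 + 8) / 6 = 27/6 = 4.5

Step 2 — sample variances and covariances s[i,j] = (1/(n-1)) · Σ_k (x_{k,i} - mean_i) · (x_{k,j} - mean_j), with n-1 = 5:
  s[U,U] = ((1.1667)·(1.1667) + (2.1667)·(2.1667) + (1.1667)·(1.1667) + (-0.8333)·(-0.8333) + (-2.8333)·(-2.8333) + (-0.8333)·(-0.8333)) / 5 = 16.8333/5 = 3.3667
  s[U,V] = ((1.1667)·(1.5) + (2.1667)·(-2.5) + (1.1667)·(0.5) + (-0.8333)·(0.5) + (-2.8333)·(-3.5) + (-0.8333)·(3.5)) / 5 = 3.5/5 = 0.7
  s[V,V] = ((1.5)·(1.5) + (-2.5)·(-2.5) + (0.5)·(0.5) + (0.5)·(0.5) + (-3.5)·(-3.5) + (3.5)·(3.5)) / 5 = 33.5/5 = 6.7
  Sample standard deviations s_i = √(s[i,i]):
  s(U) = √(3.3667) = 1.8348
  s(V) = √(6.7) = 2.5884

Step 3 — r_{ij} = s_{ij} / (s_i · s_j):
  r[U,U] = 1 (diagonal).
  r[U,V] = 0.7 / (1.8348 · 2.5884) = 0.7 / 4.7494 = 0.1474
  r[V,V] = 1 (diagonal).

R is symmetric with unit diagonal. Assembling:

R = [[1, 0.1474],
 [0.1474, 1]]


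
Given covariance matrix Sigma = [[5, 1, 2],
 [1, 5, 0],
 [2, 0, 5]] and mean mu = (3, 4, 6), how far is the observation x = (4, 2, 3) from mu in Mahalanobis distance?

Step 1 — centre the observation: (x - mu) = (1, -2, -3).

Step 2 — invert Sigma (cofactor / det for 3×3, or solve directly):
  Sigma^{-1} = [[0.25, -0.05, -0.1],
 [-0.05, 0.21, 0.02],
 [-0.1, 0.02, 0.24]].

Step 3 — form the quadratic (x - mu)^T · Sigma^{-1} · (x - mu):
  Sigma^{-1} · (x - mu) = (0.65, -0.53, -0.86).
  (x - mu)^T · [Sigma^{-1} · (x - mu)] = (1)·(0.65) + (-2)·(-0.53) + (-3)·(-0.86) = 4.29.

Step 4 — take square root: d = √(4.29) ≈ 2.0712.

d(x, mu) = √(4.29) ≈ 2.0712


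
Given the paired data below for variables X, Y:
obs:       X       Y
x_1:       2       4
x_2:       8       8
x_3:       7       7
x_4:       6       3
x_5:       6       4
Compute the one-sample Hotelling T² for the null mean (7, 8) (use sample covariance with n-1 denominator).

Step 1 — sample mean vector:
  mean(X) = (2 + 8 + 7 + 6 + 6) / 5 = 29/5 = 5.8
  mean(Y) = (4 + 8 + 7 + 3 + 4) / 5 = 26/5 = 5.2
  x̄ = (5.8, 5.2),  deviation x̄ - mu_0 = (5.8, 5.2) - (7, 8) = (-1.2, -2.8).

Step 2 — sample covariance matrix, S[i,j] = (1/(n-1)) · Σ_k (x_{k,i} - mean_i) · (x_{k,j} - mean_j), divisor n-1 = 4:
  S[X,X] = ((-3.8)·(-3.8) + (2.2)·(2.2) + (1.2)·(1.2) + (0.2)·(0.2) + (0.2)·(0.2)) / 4 = 20.8/4 = 5.2
  S[X,Y] = ((-3.8)·(-1.2) + (2.2)·(2.8) + (1.2)·(1.8) + (0.2)·(-2.2) + (0.2)·(-1.2)) / 4 = 12.2/4 = 3.05
  S[Y,Y] = ((-1.2)·(-1.2) + (2.8)·(2.8) + (1.8)·(1.8) + (-2.2)·(-2.2) + (-1.2)·(-1.2)) / 4 = 18.8/4 = 4.7
  S = [[5.2, 3.05],
 [3.05, 4.7]].

Step 3 — invert S. det(S) = 5.2·4.7 - (3.05)² = 15.1375.
  S^{-1} = (1/det) · [[d, -b], [-b, a]] = [[0.3105, -0.2015],
 [-0.2015, 0.3435]].

Step 4 — quadratic form (x̄ - mu_0)^T · S^{-1} · (x̄ - mu_0):
  S^{-1} · (x̄ - mu_0) = (0.1916, -0.7201),
  (x̄ - mu_0)^T · [...] = (-1.2)·(0.1916) + (-2.8)·(-0.7201) = 1.7863.

Step 5 — scale by n: T² = 5 · 1.7863 = 8.9315.

T² ≈ 8.9315


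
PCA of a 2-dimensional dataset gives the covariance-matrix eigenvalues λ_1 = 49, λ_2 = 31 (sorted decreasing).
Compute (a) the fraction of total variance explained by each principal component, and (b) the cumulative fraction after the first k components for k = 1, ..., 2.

Step 1 — total variance = trace(Sigma) = Σ λ_i = 49 + 31 = 80.

Step 2 — fraction explained by component i = λ_i / Σ λ:
  PC1: 49/80 = 0.6125
  PC2: 31/80 = 0.3875

Step 3 — cumulative fraction after k components = (λ_1 + ... + λ_k) / Σ λ:
  k = 1: 49/80 = 0.6125
  k = 2: (49 + 31)/80 = 80/80 = 1

Summary (fraction, with percent):

explained: PC1 0.6125 (61.25%), PC2 0.3875 (38.75%);  cumulative: 0.6125, 1


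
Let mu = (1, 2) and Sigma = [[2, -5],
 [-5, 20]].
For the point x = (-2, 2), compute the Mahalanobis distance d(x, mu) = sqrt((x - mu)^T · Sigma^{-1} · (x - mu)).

Step 1 — centre the observation: (x - mu) = (-3, 0).

Step 2 — invert Sigma. det(Sigma) = 2·20 - (-5)² = 15.
  Sigma^{-1} = (1/det) · [[d, -b], [-b, a]] = [[1.3333, 0.3333],
 [0.3333, 0.1333]].

Step 3 — form the quadratic (x - mu)^T · Sigma^{-1} · (x - mu):
  Sigma^{-1} · (x - mu) = (-4, -1).
  (x - mu)^T · [Sigma^{-1} · (x - mu)] = (-3)·(-4) + (0)·(-1) = 12.

Step 4 — take square root: d = √(12) ≈ 3.4641.

d(x, mu) = √(12) ≈ 3.4641


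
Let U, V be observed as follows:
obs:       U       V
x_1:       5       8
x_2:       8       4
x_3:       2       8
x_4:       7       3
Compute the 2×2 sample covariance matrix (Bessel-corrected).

Step 1 — column means:
  mean(U) = (5 + 8 + 2 + 7) / 4 = 22/4 = 5.5
  mean(V) = (8 + 4 + 8 + 3) / 4 = 23/4 = 5.75

Step 2 — sample covariance S[i,j] = (1/(n-1)) · Σ_k (x_{k,i} - mean_i) · (x_{k,j} - mean_j), with n-1 = 3.
  S[U,U] = ((-0.5)·(-0.5) + (2.5)·(2.5) + (-3.5)·(-3.5) + (1.5)·(1.5)) / 3 = 21/3 = 7
  S[U,V] = ((-0.5)·(2.25) + (2.5)·(-1.75) + (-3.5)·(2.25) + (1.5)·(-2.75)) / 3 = -17.5/3 = -5.8333
  S[V,V] = ((2.25)·(2.25) + (-1.75)·(-1.75) + (2.25)·(2.25) + (-2.75)·(-2.75)) / 3 = 20.75/3 = 6.9167

S is symmetric (S[j,i] = S[i,j]). Assembling:

S = [[7, -5.8333],
 [-5.8333, 6.9167]]


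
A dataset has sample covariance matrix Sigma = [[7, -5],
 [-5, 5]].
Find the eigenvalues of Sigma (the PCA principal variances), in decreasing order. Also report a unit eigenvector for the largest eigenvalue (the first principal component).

Step 1 — characteristic polynomial of 2×2 Sigma:
  det(Sigma - λI) = λ² - trace · λ + det = 0.
  trace = 7 + 5 = 12, det = 7·5 - (-5)² = 10.
Step 2 — discriminant:
  Δ = trace² - 4·det = 144 - 40 = 104.
Step 3 — eigenvalues:
  λ = (trace ± √Δ)/2 = (12 ± 10.198)/2,
  λ_1 = 11.099,  λ_2 = 0.901.

Step 4 — unit eigenvector for λ_1: solve (Sigma - λ_1 I)v = 0. First row:
  (7 - 11.099)·v_x + (-5)·v_y = 0, i.e. (-4.099)·v_x + (-5)·v_y = 0,
  so v ∝ (b, λ_1 - a) = (-5, 4.099); multiply by -1 so the first entry is positive: u = (5, -4.099).
  ||u|| = √((5)² + (-4.099)²) = √(41.802) ≈ 6.4654,
  v_1 = u/||u|| ≈ (0.7733, -0.634) (||v_1|| = 1).

λ_1 = 11.099,  λ_2 = 0.901;  v_1 ≈ (0.7733, -0.634)


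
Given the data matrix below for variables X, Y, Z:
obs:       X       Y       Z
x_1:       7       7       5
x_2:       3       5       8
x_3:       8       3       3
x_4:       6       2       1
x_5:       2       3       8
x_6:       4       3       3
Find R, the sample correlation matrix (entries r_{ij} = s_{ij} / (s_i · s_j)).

Step 1 — column means:
  mean(X) = (7 + 3 + 8 + 6 + 2 + 4) / 6 = 30/6 = 5
  mean(Y) = (7 + 5 + 3 + 2 + 3 + 3) / 6 = 23/6 = 3.8333
  mean(Z) = (5 + 8 + 3 + 1 + 8 + 3) / 6 = 28/6 = 4.6667

Step 2 — sample variances and covariances s[i,j] = (1/(n-1)) · Σ_k (x_{k,i} - mean_i) · (x_{k,j} - mean_j), with n-1 = 5:
  s[X,X] = ((2)·(2) + (-2)·(-2) + (3)·(3) + (1)·(1) + (-3)·(-3) + (-1)·(-1)) / 5 = 28/5 = 5.6
  s[X,Y] = ((2)·(3.1667) + (-2)·(1.1667) + (3)·(-0.8333) + (1)·(-1.8333) + (-3)·(-0.8333) + (-1)·(-0.8333)) / 5 = 3/5 = 0.6
  s[X,Z] = ((2)·(0.3333) + (-2)·(3.3333) + (3)·(-1.6667) + (1)·(-3.6667) + (-3)·(3.3333) + (-1)·(-1.6667)) / 5 = -23/5 = -4.6
  s[Y,Y] = ((3.1667)·(3.1667) + (1.1667)·(1.1667) + (-0.8333)·(-0.8333) + (-1.8333)·(-1.8333) + (-0.8333)·(-0.8333) + (-0.8333)·(-0.8333)) / 5 = 16.8333/5 = 3.3667
  s[Y,Z] = ((3.1667)·(0.3333) + (1.1667)·(3.3333) + (-0.8333)·(-1.6667) + (-1.8333)·(-3.6667) + (-0.8333)·(3.3333) + (-0.8333)·(-1.6667)) / 5 = 11.6667/5 = 2.3333
  s[Z,Z] = ((0.3333)·(0.3333) + (3.3333)·(3.3333) + (-1.6667)·(-1.6667) + (-3.6667)·(-3.6667) + (3.3333)·(3.3333) + (-1.6667)·(-1.6667)) / 5 = 41.3333/5 = 8.2667
  Sample standard deviations s_i = √(s[i,i]):
  s(X) = √(5.6) = 2.3664
  s(Y) = √(3.3667) = 1.8348
  s(Z) = √(8.2667) = 2.8752

Step 3 — r_{ij} = s_{ij} / (s_i · s_j):
  r[X,X] = 1 (diagonal).
  r[X,Y] = 0.6 / (2.3664 · 1.8348) = 0.6 / 4.342 = 0.1382
  r[X,Z] = -4.6 / (2.3664 · 2.8752) = -4.6 / 6.8039 = -0.6761
  r[Y,Y] = 1 (diagonal).
  r[Y,Z] = 2.3333 / (1.8348 · 2.8752) = 2.3333 / 5.2755 = 0.4423
  r[Z,Z] = 1 (diagonal).

R is symmetric with unit diagonal. Assembling:

R = [[1, 0.1382, -0.6761],
 [0.1382, 1, 0.4423],
 [-0.6761, 0.4423, 1]]


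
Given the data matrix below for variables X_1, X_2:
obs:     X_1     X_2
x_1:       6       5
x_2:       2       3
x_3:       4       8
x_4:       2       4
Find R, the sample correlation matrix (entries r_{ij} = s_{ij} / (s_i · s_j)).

Step 1 — column means:
  mean(X_1) = (6 + 2 + 4 + 2) / 4 = 14/4 = 3.5
  mean(X_2) = (5 + 3 + 8 + 4) / 4 = 20/4 = 5

Step 2 — sample variances and covariances s[i,j] = (1/(n-1)) · Σ_k (x_{k,i} - mean_i) · (x_{k,j} - mean_j), with n-1 = 3:
  s[X_1,X_1] = ((2.5)·(2.5) + (-1.5)·(-1.5) + (0.5)·(0.5) + (-1.5)·(-1.5)) / 3 = 11/3 = 3.6667
  s[X_1,X_2] = ((2.5)·(0) + (-1.5)·(-2) + (0.5)·(3) + (-1.5)·(-1)) / 3 = 6/3 = 2
  s[X_2,X_2] = ((0)·(0) + (-2)·(-2) + (3)·(3) + (-1)·(-1)) / 3 = 14/3 = 4.6667
  Sample standard deviations s_i = √(s[i,i]):
  s(X_1) = √(3.6667) = 1.9149
  s(X_2) = √(4.6667) = 2.1602

Step 3 — r_{ij} = s_{ij} / (s_i · s_j):
  r[X_1,X_1] = 1 (diagonal).
  r[X_1,X_2] = 2 / (1.9149 · 2.1602) = 2 / 4.1366 = 0.4835
  r[X_2,X_2] = 1 (diagonal).

R is symmetric with unit diagonal. Assembling:

R = [[1, 0.4835],
 [0.4835, 1]]


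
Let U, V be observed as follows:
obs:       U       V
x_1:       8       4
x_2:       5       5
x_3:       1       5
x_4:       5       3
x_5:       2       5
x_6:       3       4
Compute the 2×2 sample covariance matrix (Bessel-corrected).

Step 1 — column means:
  mean(U) = (8 + 5 + 1 + 5 + 2 + 3) / 6 = 24/6 = 4
  mean(V) = (4 + 5 + 5 + 3 + 5 + 4) / 6 = 26/6 = 4.3333

Step 2 — sample covariance S[i,j] = (1/(n-1)) · Σ_k (x_{k,i} - mean_i) · (x_{k,j} - mean_j), with n-1 = 5.
  S[U,U] = ((4)·(4) + (1)·(1) + (-3)·(-3) + (1)·(1) + (-2)·(-2) + (-1)·(-1)) / 5 = 32/5 = 6.4
  S[U,V] = ((4)·(-0.3333) + (1)·(0.6667) + (-3)·(0.6667) + (1)·(-1.3333) + (-2)·(0.6667) + (-1)·(-0.3333)) / 5 = -5/5 = -1
  S[V,V] = ((-0.3333)·(-0.3333) + (0.6667)·(0.6667) + (0.6667)·(0.6667) + (-1.3333)·(-1.3333) + (0.6667)·(0.6667) + (-0.3333)·(-0.3333)) / 5 = 3.3333/5 = 0.6667

S is symmetric (S[j,i] = S[i,j]). Assembling:

S = [[6.4, -1],
 [-1, 0.6667]]


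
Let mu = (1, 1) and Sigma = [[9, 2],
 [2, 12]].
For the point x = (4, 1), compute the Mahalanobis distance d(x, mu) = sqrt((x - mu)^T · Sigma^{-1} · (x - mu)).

Step 1 — centre the observation: (x - mu) = (3, 0).

Step 2 — invert Sigma. det(Sigma) = 9·12 - (2)² = 104.
  Sigma^{-1} = (1/det) · [[d, -b], [-b, a]] = [[0.1154, -0.0192],
 [-0.0192, 0.0865]].

Step 3 — form the quadratic (x - mu)^T · Sigma^{-1} · (x - mu):
  Sigma^{-1} · (x - mu) = (0.3462, -0.0577).
  (x - mu)^T · [Sigma^{-1} · (x - mu)] = (3)·(0.3462) + (0)·(-0.0577) = 1.0385.

Step 4 — take square root: d = √(1.0385) ≈ 1.019.

d(x, mu) = √(1.0385) ≈ 1.019


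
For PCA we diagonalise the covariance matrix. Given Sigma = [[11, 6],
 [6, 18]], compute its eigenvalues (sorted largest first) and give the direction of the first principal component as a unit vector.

Step 1 — characteristic polynomial of 2×2 Sigma:
  det(Sigma - λI) = λ² - trace · λ + det = 0.
  trace = 11 + 18 = 29, det = 11·18 - (6)² = 162.
Step 2 — discriminant:
  Δ = trace² - 4·det = 841 - 648 = 193.
Step 3 — eigenvalues:
  λ = (trace ± √Δ)/2 = (29 ± 13.8924)/2,
  λ_1 = 21.4462,  λ_2 = 7.5538.

Step 4 — unit eigenvector for λ_1: solve (Sigma - λ_1 I)v = 0. First row:
  (11 - 21.4462)·v_x + (6)·v_y = 0, i.e. (-10.4462)·v_x + (6)·v_y = 0,
  so v ∝ (b, λ_1 - a) = (6, 10.4462) = u.
  ||u|| = √((6)² + (10.4462)²) = √(145.1236) ≈ 12.0467,
  v_1 = u/||u|| ≈ (0.4981, 0.8671) (||v_1|| = 1).

λ_1 = 21.4462,  λ_2 = 7.5538;  v_1 ≈ (0.4981, 0.8671)


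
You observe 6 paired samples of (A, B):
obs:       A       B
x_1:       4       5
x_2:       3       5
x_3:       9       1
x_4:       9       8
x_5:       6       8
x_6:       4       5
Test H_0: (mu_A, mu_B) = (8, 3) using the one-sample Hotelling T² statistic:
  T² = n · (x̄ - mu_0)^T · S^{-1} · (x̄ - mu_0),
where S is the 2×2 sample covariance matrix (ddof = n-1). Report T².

Step 1 — sample mean vector:
  mean(A) = (4 + 3 + 9 + 9 + 6 + 4) / 6 = 35/6 = 5.8333
  mean(B) = (5 + 5 + 1 + 8 + 8 + 5) / 6 = 32/6 = 5.3333
  x̄ = (5.8333, 5.3333),  deviation x̄ - mu_0 = (5.8333, 5.3333) - (8, 3) = (-2.1667, 2.3333).

Step 2 — sample covariance matrix, S[i,j] = (1/(n-1)) · Σ_k (x_{k,i} - mean_i) · (x_{k,j} - mean_j), divisor n-1 = 5:
  S[A,A] = ((-1.8333)·(-1.8333) + (-2.8333)·(-2.8333) + (3.1667)·(3.1667) + (3.1667)·(3.1667) + (0.1667)·(0.1667) + (-1.8333)·(-1.8333)) / 5 = 34.8333/5 = 6.9667
  S[A,B] = ((-1.8333)·(-0.3333) + (-2.8333)·(-0.3333) + (3.1667)·(-4.3333) + (3.1667)·(2.6667) + (0.1667)·(2.6667) + (-1.8333)·(-0.3333)) / 5 = -2.6667/5 = -0.5333
  S[B,B] = ((-0.3333)·(-0.3333) + (-0.3333)·(-0.3333) + (-4.3333)·(-4.3333) + (2.6667)·(2.6667) + (2.6667)·(2.6667) + (-0.3333)·(-0.3333)) / 5 = 33.3333/5 = 6.6667
  S = [[6.9667, -0.5333],
 [-0.5333, 6.6667]].

Step 3 — invert S. det(S) = 6.9667·6.6667 - (-0.5333)² = 46.16.
  S^{-1} = (1/det) · [[d, -b], [-b, a]] = [[0.1444, 0.0116],
 [0.0116, 0.1509]].

Step 4 — quadratic form (x̄ - mu_0)^T · S^{-1} · (x̄ - mu_0):
  S^{-1} · (x̄ - mu_0) = (-0.286, 0.3271),
  (x̄ - mu_0)^T · [...] = (-2.1667)·(-0.286) + (2.3333)·(0.3271) = 1.3829.

Step 5 — scale by n: T² = 6 · 1.3829 = 8.2972.

T² ≈ 8.2972


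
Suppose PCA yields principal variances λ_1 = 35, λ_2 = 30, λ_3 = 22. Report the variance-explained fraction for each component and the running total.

Step 1 — total variance = trace(Sigma) = Σ λ_i = 35 + 30 + 22 = 87.

Step 2 — fraction explained by component i = λ_i / Σ λ:
  PC1: 35/87 = 0.4023
  PC2: 30/87 = 0.3448
  PC3: 22/87 = 0.2529

Step 3 — cumulative fraction after k components = (λ_1 + ... + λ_k) / Σ λ:
  k = 1: 35/87 = 0.4023
  k = 2: (35 + 30)/87 = 65/87 = 0.7471
  k = 3: (35 + 30 + 22)/87 = 87/87 = 1

Summary (fraction, with percent):

explained: PC1 0.4023 (40.23%), PC2 0.3448 (34.48%), PC3 0.2529 (25.29%);  cumulative: 0.4023, 0.7471, 1


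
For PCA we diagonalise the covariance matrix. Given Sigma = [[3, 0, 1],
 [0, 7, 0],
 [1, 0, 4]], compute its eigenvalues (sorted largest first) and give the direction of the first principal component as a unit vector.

Step 1 — characteristic polynomial p(λ) = det(λI - Sigma) = λ³ - tr·λ² + c_1·λ - det, where tr = trace, c_1 = sum of the principal 2×2 minors, det = det(Sigma):
  tr = 3 + 7 + 4 = 14,
  c_1 = (3·7 - (0)²) + (3·4 - (1)²) + (7·4 - (0)²) = 21 + 11 + 28 = 60,
  det = 3·(7·4 - (0)²) - (0)·((0)·4 - (0)·(1)) + (1)·((0)·(0) - 7·(1)) = 3·(28) - (0)·(0) + (1)·(-7) = 77.
  So p(λ) = λ³ - 14λ² + 60λ - 77.
Step 2 — look for an integer root (rational root theorem: any rational root is an integer divisor of 77). Testing λ = 7:
  p(7) = 343 - 686 + 420 - 77 = 0  ✓
  Dividing out (λ - 7): p(λ) = (λ - 7)(λ² - 7λ + 11).
Step 3 — remaining eigenvalues from the quadratic λ² - 7λ + 11 = 0:
  Δ = 7² - 4·11 = 49 - 44 = 5,  λ = (7 ± √5)/2 = (7 ± 2.2361)/2 ≈ 4.618 or 2.382.
  Sorted: λ_1 = 7,  λ_2 = 4.618,  λ_3 = 2.382  (check: sum = 14 = tr ✓).

Step 4 — unit eigenvector for λ_1 = 7: v spans the null space of (Sigma - λ_1 I), whose rows are
  r_1 = (-4, 0, 1),  r_2 = (0, 0, 0),  r_3 = (1, 0, -3).
  v is orthogonal to every row, so take v ∝ r_1 × r_3 = ((0)·(-3) - (1)·(0), (1)·(1) - (-4)·(-3), (-4)·(0) - (0)·(1)) = (0, -11, 0).
  Rescale (divide by 11; multiply by -1 so the first nonzero entry is positive): u = (0, 1, 0).
  ||u|| = √((0)² + (1)² + (0)²) = √(1) = 1,  v_1 = u/||u|| ≈ (0, 1, 0) (||v_1|| = 1).

λ_1 = 7,  λ_2 = 4.618,  λ_3 = 2.382;  v_1 ≈ (0, 1, 0)


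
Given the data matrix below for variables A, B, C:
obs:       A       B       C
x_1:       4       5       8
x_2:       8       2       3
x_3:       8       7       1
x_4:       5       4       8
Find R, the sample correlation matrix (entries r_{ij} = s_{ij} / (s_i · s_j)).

Step 1 — column means:
  mean(A) = (4 + 8 + 8 + 5) / 4 = 25/4 = 6.25
  mean(B) = (5 + 2 + 7 + 4) / 4 = 18/4 = 4.5
  mean(C) = (8 + 3 + 1 + 8) / 4 = 20/4 = 5

Step 2 — sample variances and covariances s[i,j] = (1/(n-1)) · Σ_k (x_{k,i} - mean_i) · (x_{k,j} - mean_j), with n-1 = 3:
  s[A,A] = ((-2.25)·(-2.25) + (1.75)·(1.75) + (1.75)·(1.75) + (-1.25)·(-1.25)) / 3 = 12.75/3 = 4.25
  s[A,B] = ((-2.25)·(0.5) + (1.75)·(-2.5) + (1.75)·(2.5) + (-1.25)·(-0.5)) / 3 = -0.5/3 = -0.1667
  s[A,C] = ((-2.25)·(3) + (1.75)·(-2) + (1.75)·(-4) + (-1.25)·(3)) / 3 = -21/3 = -7
  s[B,B] = ((0.5)·(0.5) + (-2.5)·(-2.5) + (2.5)·(2.5) + (-0.5)·(-0.5)) / 3 = 13/3 = 4.3333
  s[B,C] = ((0.5)·(3) + (-2.5)·(-2) + (2.5)·(-4) + (-0.5)·(3)) / 3 = -5/3 = -1.6667
  s[C,C] = ((3)·(3) + (-2)·(-2) + (-4)·(-4) + (3)·(3)) / 3 = 38/3 = 12.6667
  Sample standard deviations s_i = √(s[i,i]):
  s(A) = √(4.25) = 2.0616
  s(B) = √(4.3333) = 2.0817
  s(C) = √(12.6667) = 3.559

Step 3 — r_{ij} = s_{ij} / (s_i · s_j):
  r[A,A] = 1 (diagonal).
  r[A,B] = -0.1667 / (2.0616 · 2.0817) = -0.1667 / 4.2915 = -0.0388
  r[A,C] = -7 / (2.0616 · 3.559) = -7 / 7.3371 = -0.9541
  r[B,B] = 1 (diagonal).
  r[B,C] = -1.6667 / (2.0817 · 3.559) = -1.6667 / 7.4087 = -0.225
  r[C,C] = 1 (diagonal).

R is symmetric with unit diagonal. Assembling:

R = [[1, -0.0388, -0.9541],
 [-0.0388, 1, -0.225],
 [-0.9541, -0.225, 1]]


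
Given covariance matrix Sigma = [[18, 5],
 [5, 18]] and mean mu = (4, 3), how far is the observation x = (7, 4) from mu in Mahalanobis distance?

Step 1 — centre the observation: (x - mu) = (3, 1).

Step 2 — invert Sigma. det(Sigma) = 18·18 - (5)² = 299.
  Sigma^{-1} = (1/det) · [[d, -b], [-b, a]] = [[0.0602, -0.0167],
 [-0.0167, 0.0602]].

Step 3 — form the quadratic (x - mu)^T · Sigma^{-1} · (x - mu):
  Sigma^{-1} · (x - mu) = (0.1639, 0.01).
  (x - mu)^T · [Sigma^{-1} · (x - mu)] = (3)·(0.1639) + (1)·(0.01) = 0.5017.

Step 4 — take square root: d = √(0.5017) ≈ 0.7083.

d(x, mu) = √(0.5017) ≈ 0.7083


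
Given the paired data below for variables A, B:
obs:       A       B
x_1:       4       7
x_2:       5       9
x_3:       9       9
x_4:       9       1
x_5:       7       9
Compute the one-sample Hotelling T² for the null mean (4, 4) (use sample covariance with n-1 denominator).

Step 1 — sample mean vector:
  mean(A) = (4 + 5 + 9 + 9 + 7) / 5 = 34/5 = 6.8
  mean(B) = (7 + 9 + 9 + 1 + 9) / 5 = 35/5 = 7
  x̄ = (6.8, 7),  deviation x̄ - mu_0 = (6.8, 7) - (4, 4) = (2.8, 3).

Step 2 — sample covariance matrix, S[i,j] = (1/(n-1)) · Σ_k (x_{k,i} - mean_i) · (x_{k,j} - mean_j), divisor n-1 = 4:
  S[A,A] = ((-2.8)·(-2.8) + (-1.8)·(-1.8) + (2.2)·(2.2) + (2.2)·(2.2) + (0.2)·(0.2)) / 4 = 20.8/4 = 5.2
  S[A,B] = ((-2.8)·(0) + (-1.8)·(2) + (2.2)·(2) + (2.2)·(-6) + (0.2)·(2)) / 4 = -12/4 = -3
  S[B,B] = ((0)·(0) + (2)·(2) + (2)·(2) + (-6)·(-6) + (2)·(2)) / 4 = 48/4 = 12
  S = [[5.2, -3],
 [-3, 12]].

Step 3 — invert S. det(S) = 5.2·12 - (-3)² = 53.4.
  S^{-1} = (1/det) · [[d, -b], [-b, a]] = [[0.2247, 0.0562],
 [0.0562, 0.0974]].

Step 4 — quadratic form (x̄ - mu_0)^T · S^{-1} · (x̄ - mu_0):
  S^{-1} · (x̄ - mu_0) = (0.7978, 0.4494),
  (x̄ - mu_0)^T · [...] = (2.8)·(0.7978) + (3)·(0.4494) = 3.582.

Step 5 — scale by n: T² = 5 · 3.582 = 17.9101.

T² ≈ 17.9101


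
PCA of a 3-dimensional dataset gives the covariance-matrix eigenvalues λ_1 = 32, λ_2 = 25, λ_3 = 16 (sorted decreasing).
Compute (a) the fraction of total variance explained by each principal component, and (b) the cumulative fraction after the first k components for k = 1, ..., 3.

Step 1 — total variance = trace(Sigma) = Σ λ_i = 32 + 25 + 16 = 73.

Step 2 — fraction explained by component i = λ_i / Σ λ:
  PC1: 32/73 = 0.4384
  PC2: 25/73 = 0.3425
  PC3: 16/73 = 0.2192

Step 3 — cumulative fraction after k components = (λ_1 + ... + λ_k) / Σ λ:
  k = 1: 32/73 = 0.4384
  k = 2: (32 + 25)/73 = 57/73 = 0.7808
  k = 3: (32 + 25 + 16)/73 = 73/73 = 1

Summary (fraction, with percent):

explained: PC1 0.4384 (43.84%), PC2 0.3425 (34.25%), PC3 0.2192 (21.92%);  cumulative: 0.4384, 0.7808, 1


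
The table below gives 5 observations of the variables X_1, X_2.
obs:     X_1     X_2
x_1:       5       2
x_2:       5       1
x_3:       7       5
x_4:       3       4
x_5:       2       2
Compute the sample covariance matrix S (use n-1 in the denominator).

Step 1 — column means:
  mean(X_1) = (5 + 5 + 7 + 3 + 2) / 5 = 22/5 = 4.4
  mean(X_2) = (2 + 1 + 5 + 4 + 2) / 5 = 14/5 = 2.8

Step 2 — sample covariance S[i,j] = (1/(n-1)) · Σ_k (x_{k,i} - mean_i) · (x_{k,j} - mean_j), with n-1 = 4.
  S[X_1,X_1] = ((0.6)·(0.6) + (0.6)·(0.6) + (2.6)·(2.6) + (-1.4)·(-1.4) + (-2.4)·(-2.4)) / 4 = 15.2/4 = 3.8
  S[X_1,X_2] = ((0.6)·(-0.8) + (0.6)·(-1.8) + (2.6)·(2.2) + (-1.4)·(1.2) + (-2.4)·(-0.8)) / 4 = 4.4/4 = 1.1
  S[X_2,X_2] = ((-0.8)·(-0.8) + (-1.8)·(-1.8) + (2.2)·(2.2) + (1.2)·(1.2) + (-0.8)·(-0.8)) / 4 = 10.8/4 = 2.7

S is symmetric (S[j,i] = S[i,j]). Assembling:

S = [[3.8, 1.1],
 [1.1, 2.7]]


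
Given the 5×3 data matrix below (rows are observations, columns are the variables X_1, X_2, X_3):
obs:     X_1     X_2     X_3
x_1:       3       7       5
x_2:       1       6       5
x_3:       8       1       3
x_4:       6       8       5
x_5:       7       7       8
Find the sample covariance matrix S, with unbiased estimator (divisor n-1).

Step 1 — column means:
  mean(X_1) = (3 + 1 + 8 + 6 + 7) / 5 = 25/5 = 5
  mean(X_2) = (7 + 6 + 1 + 8 + 7) / 5 = 29/5 = 5.8
  mean(X_3) = (5 + 5 + 3 + 5 + 8) / 5 = 26/5 = 5.2

Step 2 — sample covariance S[i,j] = (1/(n-1)) · Σ_k (x_{k,i} - mean_i) · (x_{k,j} - mean_j), with n-1 = 4.
  S[X_1,X_1] = ((-2)·(-2) + (-4)·(-4) + (3)·(3) + (1)·(1) + (2)·(2)) / 4 = 34/4 = 8.5
  S[X_1,X_2] = ((-2)·(1.2) + (-4)·(0.2) + (3)·(-4.8) + (1)·(2.2) + (2)·(1.2)) / 4 = -13/4 = -3.25
  S[X_1,X_3] = ((-2)·(-0.2) + (-4)·(-0.2) + (3)·(-2.2) + (1)·(-0.2) + (2)·(2.8)) / 4 = 0/4 = 0
  S[X_2,X_2] = ((1.2)·(1.2) + (0.2)·(0.2) + (-4.8)·(-4.8) + (2.2)·(2.2) + (1.2)·(1.2)) / 4 = 30.8/4 = 7.7
  S[X_2,X_3] = ((1.2)·(-0.2) + (0.2)·(-0.2) + (-4.8)·(-2.2) + (2.2)·(-0.2) + (1.2)·(2.8)) / 4 = 13.2/4 = 3.3
  S[X_3,X_3] = ((-0.2)·(-0.2) + (-0.2)·(-0.2) + (-2.2)·(-2.2) + (-0.2)·(-0.2) + (2.8)·(2.8)) / 4 = 12.8/4 = 3.2

S is symmetric (S[j,i] = S[i,j]). Assembling:

S = [[8.5, -3.25, 0],
 [-3.25, 7.7, 3.3],
 [0, 3.3, 3.2]]


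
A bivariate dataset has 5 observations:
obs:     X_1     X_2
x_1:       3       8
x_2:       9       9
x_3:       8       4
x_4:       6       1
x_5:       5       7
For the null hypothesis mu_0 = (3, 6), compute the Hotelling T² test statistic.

Step 1 — sample mean vector:
  mean(X_1) = (3 + 9 + 8 + 6 + 5) / 5 = 31/5 = 6.2
  mean(X_2) = (8 + 9 + 4 + 1 + 7) / 5 = 29/5 = 5.8
  x̄ = (6.2, 5.8),  deviation x̄ - mu_0 = (6.2, 5.8) - (3, 6) = (3.2, -0.2).

Step 2 — sample covariance matrix, S[i,j] = (1/(n-1)) · Σ_k (x_{k,i} - mean_i) · (x_{k,j} - mean_j), divisor n-1 = 4:
  S[X_1,X_1] = ((-3.2)·(-3.2) + (2.8)·(2.8) + (1.8)·(1.8) + (-0.2)·(-0.2) + (-1.2)·(-1.2)) / 4 = 22.8/4 = 5.7
  S[X_1,X_2] = ((-3.2)·(2.2) + (2.8)·(3.2) + (1.8)·(-1.8) + (-0.2)·(-4.8) + (-1.2)·(1.2)) / 4 = -1.8/4 = -0.45
  S[X_2,X_2] = ((2.2)·(2.2) + (3.2)·(3.2) + (-1.8)·(-1.8) + (-4.8)·(-4.8) + (1.2)·(1.2)) / 4 = 42.8/4 = 10.7
  S = [[5.7, -0.45],
 [-0.45, 10.7]].

Step 3 — invert S. det(S) = 5.7·10.7 - (-0.45)² = 60.7875.
  S^{-1} = (1/det) · [[d, -b], [-b, a]] = [[0.176, 0.0074],
 [0.0074, 0.0938]].

Step 4 — quadratic form (x̄ - mu_0)^T · S^{-1} · (x̄ - mu_0):
  S^{-1} · (x̄ - mu_0) = (0.5618, 0.0049),
  (x̄ - mu_0)^T · [...] = (3.2)·(0.5618) + (-0.2)·(0.0049) = 1.7968.

Step 5 — scale by n: T² = 5 · 1.7968 = 8.9838.

T² ≈ 8.9838


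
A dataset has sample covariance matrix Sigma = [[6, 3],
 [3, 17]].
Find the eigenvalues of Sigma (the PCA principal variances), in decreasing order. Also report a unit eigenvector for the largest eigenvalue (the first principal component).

Step 1 — characteristic polynomial of 2×2 Sigma:
  det(Sigma - λI) = λ² - trace · λ + det = 0.
  trace = 6 + 17 = 23, det = 6·17 - (3)² = 93.
Step 2 — discriminant:
  Δ = trace² - 4·det = 529 - 372 = 157.
Step 3 — eigenvalues:
  λ = (trace ± √Δ)/2 = (23 ± 12.53)/2,
  λ_1 = 17.765,  λ_2 = 5.235.

Step 4 — unit eigenvector for λ_1: solve (Sigma - λ_1 I)v = 0. First row:
  (6 - 17.765)·v_x + (3)·v_y = 0, i.e. (-11.765)·v_x + (3)·v_y = 0,
  so v ∝ (b, λ_1 - a) = (3, 11.765) = u.
  ||u|| = √((3)² + (11.765)²) = √(147.4148) ≈ 12.1414,
  v_1 = u/||u|| ≈ (0.2471, 0.969) (||v_1|| = 1).

λ_1 = 17.765,  λ_2 = 5.235;  v_1 ≈ (0.2471, 0.969)


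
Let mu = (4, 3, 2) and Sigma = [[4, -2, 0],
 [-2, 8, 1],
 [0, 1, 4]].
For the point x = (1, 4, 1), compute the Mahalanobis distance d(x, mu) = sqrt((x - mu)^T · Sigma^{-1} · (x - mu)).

Step 1 — centre the observation: (x - mu) = (-3, 1, -1).

Step 2 — invert Sigma (cofactor / det for 3×3, or solve directly):
  Sigma^{-1} = [[0.287, 0.0741, -0.0185],
 [0.0741, 0.1481, -0.037],
 [-0.0185, -0.037, 0.2593]].

Step 3 — form the quadratic (x - mu)^T · Sigma^{-1} · (x - mu):
  Sigma^{-1} · (x - mu) = (-0.7685, -0.037, -0.2407).
  (x - mu)^T · [Sigma^{-1} · (x - mu)] = (-3)·(-0.7685) + (1)·(-0.037) + (-1)·(-0.2407) = 2.5093.

Step 4 — take square root: d = √(2.5093) ≈ 1.5841.

d(x, mu) = √(2.5093) ≈ 1.5841


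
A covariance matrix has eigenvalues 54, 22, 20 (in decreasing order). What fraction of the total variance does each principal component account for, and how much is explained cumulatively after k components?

Step 1 — total variance = trace(Sigma) = Σ λ_i = 54 + 22 + 20 = 96.

Step 2 — fraction explained by component i = λ_i / Σ λ:
  PC1: 54/96 = 0.5625
  PC2: 22/96 = 0.2292
  PC3: 20/96 = 0.2083

Step 3 — cumulative fraction after k components = (λ_1 + ... + λ_k) / Σ λ:
  k = 1: 54/96 = 0.5625
  k = 2: (54 + 22)/96 = 76/96 = 0.7917
  k = 3: (54 + 22 + 20)/96 = 96/96 = 1

Summary (fraction, with percent):

explained: PC1 0.5625 (56.25%), PC2 0.2292 (22.92%), PC3 0.2083 (20.83%);  cumulative: 0.5625, 0.7917, 1


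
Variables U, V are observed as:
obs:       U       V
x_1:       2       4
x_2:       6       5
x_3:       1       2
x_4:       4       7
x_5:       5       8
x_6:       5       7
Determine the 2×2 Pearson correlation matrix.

Step 1 — column means:
  mean(U) = (2 + 6 + 1 + 4 + 5 + 5) / 6 = 23/6 = 3.8333
  mean(V) = (4 + 5 + 2 + 7 + 8 + 7) / 6 = 33/6 = 5.5

Step 2 — sample variances and covariances s[i,j] = (1/(n-1)) · Σ_k (x_{k,i} - mean_i) · (x_{k,j} - mean_j), with n-1 = 5:
  s[U,U] = ((-1.8333)·(-1.8333) + (2.1667)·(2.1667) + (-2.8333)·(-2.8333) + (0.1667)·(0.1667) + (1.1667)·(1.1667) + (1.1667)·(1.1667)) / 5 = 18.8333/5 = 3.7667
  s[U,V] = ((-1.8333)·(-1.5) + (2.1667)·(-0.5) + (-2.8333)·(-3.5) + (0.1667)·(1.5) + (1.1667)·(2.5) + (1.1667)·(1.5)) / 5 = 16.5/5 = 3.3
  s[V,V] = ((-1.5)·(-1.5) + (-0.5)·(-0.5) + (-3.5)·(-3.5) + (1.5)·(1.5) + (2.5)·(2.5) + (1.5)·(1.5)) / 5 = 25.5/5 = 5.1
  Sample standard deviations s_i = √(s[i,i]):
  s(U) = √(3.7667) = 1.9408
  s(V) = √(5.1) = 2.2583

Step 3 — r_{ij} = s_{ij} / (s_i · s_j):
  r[U,U] = 1 (diagonal).
  r[U,V] = 3.3 / (1.9408 · 2.2583) = 3.3 / 4.3829 = 0.7529
  r[V,V] = 1 (diagonal).

R is symmetric with unit diagonal. Assembling:

R = [[1, 0.7529],
 [0.7529, 1]]


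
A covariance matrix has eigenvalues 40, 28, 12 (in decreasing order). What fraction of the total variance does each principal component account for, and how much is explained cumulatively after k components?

Step 1 — total variance = trace(Sigma) = Σ λ_i = 40 + 28 + 12 = 80.

Step 2 — fraction explained by component i = λ_i / Σ λ:
  PC1: 40/80 = 0.5
  PC2: 28/80 = 0.35
  PC3: 12/80 = 0.15

Step 3 — cumulative fraction after k components = (λ_1 + ... + λ_k) / Σ λ:
  k = 1: 40/80 = 0.5
  k = 2: (40 + 28)/80 = 68/80 = 0.85
  k = 3: (40 + 28 + 12)/80 = 80/80 = 1

Summary (fraction, with percent):

explained: PC1 0.5 (50%), PC2 0.35 (35%), PC3 0.15 (15%);  cumulative: 0.5, 0.85, 1


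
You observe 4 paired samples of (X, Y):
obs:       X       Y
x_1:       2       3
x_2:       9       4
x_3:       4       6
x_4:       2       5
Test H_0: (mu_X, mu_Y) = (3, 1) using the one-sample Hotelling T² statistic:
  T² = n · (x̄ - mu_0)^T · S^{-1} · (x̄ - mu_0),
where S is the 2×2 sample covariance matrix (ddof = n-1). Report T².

Step 1 — sample mean vector:
  mean(X) = (2 + 9 + 4 + 2) / 4 = 17/4 = 4.25
  mean(Y) = (3 + 4 + 6 + 5) / 4 = 18/4 = 4.5
  x̄ = (4.25, 4.5),  deviation x̄ - mu_0 = (4.25, 4.5) - (3, 1) = (1.25, 3.5).

Step 2 — sample covariance matrix, S[i,j] = (1/(n-1)) · Σ_k (x_{k,i} - mean_i) · (x_{k,j} - mean_j), divisor n-1 = 3:
  S[X,X] = ((-2.25)·(-2.25) + (4.75)·(4.75) + (-0.25)·(-0.25) + (-2.25)·(-2.25)) / 3 = 32.75/3 = 10.9167
  S[X,Y] = ((-2.25)·(-1.5) + (4.75)·(-0.5) + (-0.25)·(1.5) + (-2.25)·(0.5)) / 3 = -0.5/3 = -0.1667
  S[Y,Y] = ((-1.5)·(-1.5) + (-0.5)·(-0.5) + (1.5)·(1.5) + (0.5)·(0.5)) / 3 = 5/3 = 1.6667
  S = [[10.9167, -0.1667],
 [-0.1667, 1.6667]].

Step 3 — invert S. det(S) = 10.9167·1.6667 - (-0.1667)² = 18.1667.
  S^{-1} = (1/det) · [[d, -b], [-b, a]] = [[0.0917, 0.0092],
 [0.0092, 0.6009]].

Step 4 — quadratic form (x̄ - mu_0)^T · S^{-1} · (x̄ - mu_0):
  S^{-1} · (x̄ - mu_0) = (0.1468, 2.1147),
  (x̄ - mu_0)^T · [...] = (1.25)·(0.1468) + (3.5)·(2.1147) = 7.5849.

Step 5 — scale by n: T² = 4 · 7.5849 = 30.3394.

T² ≈ 30.3394


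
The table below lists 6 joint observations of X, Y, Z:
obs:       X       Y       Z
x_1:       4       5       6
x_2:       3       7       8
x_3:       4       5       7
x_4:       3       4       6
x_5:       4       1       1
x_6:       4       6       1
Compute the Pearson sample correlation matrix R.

Step 1 — column means:
  mean(X) = (4 + 3 + 4 + 3 + 4 + 4) / 6 = 22/6 = 3.6667
  mean(Y) = (5 + 7 + 5 + 4 + 1 + 6) / 6 = 28/6 = 4.6667
  mean(Z) = (6 + 8 + 7 + 6 + 1 + 1) / 6 = 29/6 = 4.8333

Step 2 — sample variances and covariances s[i,j] = (1/(n-1)) · Σ_k (x_{k,i} - mean_i) · (x_{k,j} - mean_j), with n-1 = 5:
  s[X,X] = ((0.3333)·(0.3333) + (-0.6667)·(-0.6667) + (0.3333)·(0.3333) + (-0.6667)·(-0.6667) + (0.3333)·(0.3333) + (0.3333)·(0.3333)) / 5 = 1.3333/5 = 0.2667
  s[X,Y] = ((0.3333)·(0.3333) + (-0.6667)·(2.3333) + (0.3333)·(0.3333) + (-0.6667)·(-0.6667) + (0.3333)·(-3.6667) + (0.3333)·(1.3333)) / 5 = -1.6667/5 = -0.3333
  s[X,Z] = ((0.3333)·(1.1667) + (-0.6667)·(3.1667) + (0.3333)·(2.1667) + (-0.6667)·(1.1667) + (0.3333)·(-3.8333) + (0.3333)·(-3.8333)) / 5 = -4.3333/5 = -0.8667
  s[Y,Y] = ((0.3333)·(0.3333) + (2.3333)·(2.3333) + (0.3333)·(0.3333) + (-0.6667)·(-0.6667) + (-3.6667)·(-3.6667) + (1.3333)·(1.3333)) / 5 = 21.3333/5 = 4.2667
  s[Y,Z] = ((0.3333)·(1.1667) + (2.3333)·(3.1667) + (0.3333)·(2.1667) + (-0.6667)·(1.1667) + (-3.6667)·(-3.8333) + (1.3333)·(-3.8333)) / 5 = 16.6667/5 = 3.3333
  s[Z,Z] = ((1.1667)·(1.1667) + (3.1667)·(3.1667) + (2.1667)·(2.1667) + (1.1667)·(1.1667) + (-3.8333)·(-3.8333) + (-3.8333)·(-3.8333)) / 5 = 46.8333/5 = 9.3667
  Sample standard deviations s_i = √(s[i,i]):
  s(X) = √(0.2667) = 0.5164
  s(Y) = √(4.2667) = 2.0656
  s(Z) = √(9.3667) = 3.0605

Step 3 — r_{ij} = s_{ij} / (s_i · s_j):
  r[X,X] = 1 (diagonal).
  r[X,Y] = -0.3333 / (0.5164 · 2.0656) = -0.3333 / 1.0667 = -0.3125
  r[X,Z] = -0.8667 / (0.5164 · 3.0605) = -0.8667 / 1.5804 = -0.5484
  r[Y,Y] = 1 (diagonal).
  r[Y,Z] = 3.3333 / (2.0656 · 3.0605) = 3.3333 / 6.3217 = 0.5273
  r[Z,Z] = 1 (diagonal).

R is symmetric with unit diagonal. Assembling:

R = [[1, -0.3125, -0.5484],
 [-0.3125, 1, 0.5273],
 [-0.5484, 0.5273, 1]]


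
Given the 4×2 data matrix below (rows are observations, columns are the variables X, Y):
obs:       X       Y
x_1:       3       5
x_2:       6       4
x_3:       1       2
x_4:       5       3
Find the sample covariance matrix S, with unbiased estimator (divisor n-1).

Step 1 — column means:
  mean(X) = (3 + 6 + 1 + 5) / 4 = 15/4 = 3.75
  mean(Y) = (5 + 4 + 2 + 3) / 4 = 14/4 = 3.5

Step 2 — sample covariance S[i,j] = (1/(n-1)) · Σ_k (x_{k,i} - mean_i) · (x_{k,j} - mean_j), with n-1 = 3.
  S[X,X] = ((-0.75)·(-0.75) + (2.25)·(2.25) + (-2.75)·(-2.75) + (1.25)·(1.25)) / 3 = 14.75/3 = 4.9167
  S[X,Y] = ((-0.75)·(1.5) + (2.25)·(0.5) + (-2.75)·(-1.5) + (1.25)·(-0.5)) / 3 = 3.5/3 = 1.1667
  S[Y,Y] = ((1.5)·(1.5) + (0.5)·(0.5) + (-1.5)·(-1.5) + (-0.5)·(-0.5)) / 3 = 5/3 = 1.6667

S is symmetric (S[j,i] = S[i,j]). Assembling:

S = [[4.9167, 1.1667],
 [1.1667, 1.6667]]


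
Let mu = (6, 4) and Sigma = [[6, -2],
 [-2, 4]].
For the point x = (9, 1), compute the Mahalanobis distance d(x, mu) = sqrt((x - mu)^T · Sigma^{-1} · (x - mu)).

Step 1 — centre the observation: (x - mu) = (3, -3).

Step 2 — invert Sigma. det(Sigma) = 6·4 - (-2)² = 20.
  Sigma^{-1} = (1/det) · [[d, -b], [-b, a]] = [[0.2, 0.1],
 [0.1, 0.3]].

Step 3 — form the quadratic (x - mu)^T · Sigma^{-1} · (x - mu):
  Sigma^{-1} · (x - mu) = (0.3, -0.6).
  (x - mu)^T · [Sigma^{-1} · (x - mu)] = (3)·(0.3) + (-3)·(-0.6) = 2.7.

Step 4 — take square root: d = √(2.7) ≈ 1.6432.

d(x, mu) = √(2.7) ≈ 1.6432


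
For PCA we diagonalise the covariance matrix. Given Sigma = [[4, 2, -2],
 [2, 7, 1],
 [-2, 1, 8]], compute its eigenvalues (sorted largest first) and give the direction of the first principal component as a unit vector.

Step 1 — characteristic polynomial p(λ) = det(λI - Sigma) = λ³ - tr·λ² + c_1·λ - det, where tr = trace, c_1 = sum of the principal 2×2 minors, det = det(Sigma):
  tr = 4 + 7 + 8 = 19,
  c_1 = (4·7 - (2)²) + (4·8 - (-2)²) + (7·8 - (1)²) = 24 + 28 + 55 = 107,
  det = 4·(7·8 - (1)²) - (2)·((2)·8 - (1)·(-2)) + (-2)·((2)·(1) - 7·(-2)) = 4·(55) - (2)·(18) + (-2)·(16) = 152.
  So p(λ) = λ³ - 19λ² + 107λ - 152.
Step 2 — look for an integer root (rational root theorem: any rational root is an integer divisor of 152). Testing λ = 8:
  p(8) = 512 - 1216 + 856 - 152 = 0  ✓
  Dividing out (λ - 8): p(λ) = (λ - 8)(λ² - 11λ + 19).
Step 3 — remaining eigenvalues from the quadratic λ² - 11λ + 19 = 0:
  Δ = 11² - 4·19 = 121 - 76 = 45,  λ = (11 ± √45)/2 = (11 ± 6.7082)/2 ≈ 8.8541 or 2.1459.
  Sorted: λ_1 = 8.8541,  λ_2 = 8,  λ_3 = 2.1459  (check: sum = 19 = tr ✓).

Step 4 — unit eigenvector for λ_1 ≈ 8.8541: v spans the null space of (Sigma - λ_1 I), whose rows are
  r_1 = (-4.8541, 2, -2),  r_2 = (2, -1.8541, 1),  r_3 = (-2, 1, -0.8541).
  v is orthogonal to every row, so take v ∝ r_1 × r_2 = ((2)·(1) - (-2)·(-1.8541), (-2)·(2) - (-4.8541)·(1), (-4.8541)·(-1.8541) - (2)·(2)) ≈ (-1.7082, 0.8541, 5).
  Rescale (multiply by -1 so the first nonzero entry is positive): u = (1.7082, -0.8541, -5).
  ||u|| = √((1.7082)² + (-0.8541)² + (-5)²) = √(28.6475) ≈ 5.3523,  v_1 = u/||u|| ≈ (0.3192, -0.1596, -0.9342) (||v_1|| = 1).

λ_1 = 8.8541,  λ_2 = 8,  λ_3 = 2.1459;  v_1 ≈ (0.3192, -0.1596, -0.9342)


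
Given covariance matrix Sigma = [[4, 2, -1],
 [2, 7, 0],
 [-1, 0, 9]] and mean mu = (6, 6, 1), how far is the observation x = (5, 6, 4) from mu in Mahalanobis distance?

Step 1 — centre the observation: (x - mu) = (-1, 0, 3).

Step 2 — invert Sigma (cofactor / det for 3×3, or solve directly):
  Sigma^{-1} = [[0.3014, -0.0861, 0.0335],
 [-0.0861, 0.1675, -0.0096],
 [0.0335, -0.0096, 0.1148]].

Step 3 — form the quadratic (x - mu)^T · Sigma^{-1} · (x - mu):
  Sigma^{-1} · (x - mu) = (-0.201, 0.0574, 0.311).
  (x - mu)^T · [Sigma^{-1} · (x - mu)] = (-1)·(-0.201) + (0)·(0.0574) + (3)·(0.311) = 1.134.

Step 4 — take square root: d = √(1.134) ≈ 1.0649.

d(x, mu) = √(1.134) ≈ 1.0649


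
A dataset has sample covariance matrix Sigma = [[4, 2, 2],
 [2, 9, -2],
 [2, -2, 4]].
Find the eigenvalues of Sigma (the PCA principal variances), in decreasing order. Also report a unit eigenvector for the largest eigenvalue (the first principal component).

Step 1 — characteristic polynomial p(λ) = det(λI - Sigma) = λ³ - tr·λ² + c_1·λ - det, where tr = trace, c_1 = sum of the principal 2×2 minors, det = det(Sigma):
  tr = 4 + 9 + 4 = 17,
  c_1 = (4·9 - (2)²) + (4·4 - (2)²) + (9·4 - (-2)²) = 32 + 12 + 32 = 76,
  det = 4·(9·4 - (-2)²) - (2)·((2)·4 - (-2)·(2)) + (2)·((2)·(-2) - 9·(2)) = 4·(32) - (2)·(12) + (2)·(-22) = 60.
  So p(λ) = λ³ - 17λ² + 76λ - 60.
Step 2 — look for an integer root (rational root theorem: any rational root is an integer divisor of 60). Testing λ = 1:
  p(1) = 1 - 17 + 76 - 60 = 0  ✓
  Dividing out (λ - 1): p(λ) = (λ - 1)(λ² - 16λ + 60).
Step 3 — remaining eigenvalues from the quadratic λ² - 16λ + 60 = 0:
  Δ = 16² - 4·60 = 256 - 240 = 16,  λ = (16 ± √16)/2 = (16 ± 4)/2 = 10 or 6.
  Sorted: λ_1 = 10,  λ_2 = 6,  λ_3 = 1  (check: sum = 17 = tr ✓).

Step 4 — unit eigenvector for λ_1 = 10: v spans the null space of (Sigma - λ_1 I), whose rows are
  r_1 = (-6, 2, 2),  r_2 = (2, -1, -2),  r_3 = (2, -2, -6).
  v is orthogonal to every row, so take v ∝ r_1 × r_2 = ((2)·(-2) - (2)·(-1), (2)·(2) - (-6)·(-2), (-6)·(-1) - (2)·(2)) = (-2, -8, 2).
  Rescale (divide by 2; multiply by -1 so the first nonzero entry is positive): u = (1, 4, -1).
  ||u|| = √((1)² + (4)² + (-1)²) = √(18) ≈ 4.2426,  v_1 = u/||u|| ≈ (0.2357, 0.9428, -0.2357) (||v_1|| = 1).

λ_1 = 10,  λ_2 = 6,  λ_3 = 1;  v_1 ≈ (0.2357, 0.9428, -0.2357)
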